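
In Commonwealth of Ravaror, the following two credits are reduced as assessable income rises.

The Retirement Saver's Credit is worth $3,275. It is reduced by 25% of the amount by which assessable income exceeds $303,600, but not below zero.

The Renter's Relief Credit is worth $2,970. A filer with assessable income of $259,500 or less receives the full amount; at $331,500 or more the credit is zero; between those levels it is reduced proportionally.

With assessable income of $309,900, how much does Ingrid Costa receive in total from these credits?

Retirement Saver's Credit: 25% of the $6,300 excess over $303,600 is $1,575; credit = $3,275 − $1,575 = $1,700.
Renter's Relief Credit: $309,900 is $50,400 into a $72,000 phase-out range, leaving 21,600/72,000 of the credit: $2,970 × 21,600/72,000 = $891.
Total: $1,700 + $891 = $2,591.

$2,591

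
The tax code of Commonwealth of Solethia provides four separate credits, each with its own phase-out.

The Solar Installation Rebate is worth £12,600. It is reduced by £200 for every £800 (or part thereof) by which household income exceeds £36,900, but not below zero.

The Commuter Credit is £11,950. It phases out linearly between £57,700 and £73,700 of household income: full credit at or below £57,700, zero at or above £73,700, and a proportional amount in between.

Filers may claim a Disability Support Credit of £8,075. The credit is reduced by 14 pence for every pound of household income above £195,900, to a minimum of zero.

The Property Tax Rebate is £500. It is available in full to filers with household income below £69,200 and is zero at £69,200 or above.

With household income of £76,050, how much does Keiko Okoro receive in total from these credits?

Solar Installation Rebate: income exceeds £36,900 by £39,150, which is 49 full-or-partial £800 increments; reduction = 49 × £200 = £9,800, leaving £2,800.
Commuter Credit: £76,050 is at or above £73,700, so the credit is £0.
Disability Support Credit: £76,050 is at or below the £195,900 threshold, so the full £8,075 applies.
Property Tax Rebate: £76,050 meets or exceeds the £69,200 cutoff, so the credit is £0.
Total: £2,800 + £0 + £8,075 + £0 = £10,875.

£10,875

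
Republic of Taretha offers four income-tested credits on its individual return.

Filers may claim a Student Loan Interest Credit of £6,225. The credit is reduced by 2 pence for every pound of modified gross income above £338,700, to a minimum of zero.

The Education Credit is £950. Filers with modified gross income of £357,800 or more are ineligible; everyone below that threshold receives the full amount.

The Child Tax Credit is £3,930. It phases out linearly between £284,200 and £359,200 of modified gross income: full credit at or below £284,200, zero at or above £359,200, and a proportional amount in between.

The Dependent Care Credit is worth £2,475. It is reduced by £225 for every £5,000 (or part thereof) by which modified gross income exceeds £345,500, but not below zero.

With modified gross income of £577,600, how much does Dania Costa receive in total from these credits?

Student Loan Interest Credit: 2% of the £238,900 excess over £338,700 is £4,778; credit = £6,225 − £4,778 = £1,447.
Education Credit: £577,600 meets or exceeds the £357,800 cutoff, so the credit is £0.
Child Tax Credit: £577,600 is at or above £359,200, so the credit is £0.
Dependent Care Credit: income exceeds £345,500 by £232,100 → 47 increments × £225 = £10,575 ≥ base, so the credit is £0.
Total: £1,447 + £0 + £0 + £0 = £1,447.

£1,447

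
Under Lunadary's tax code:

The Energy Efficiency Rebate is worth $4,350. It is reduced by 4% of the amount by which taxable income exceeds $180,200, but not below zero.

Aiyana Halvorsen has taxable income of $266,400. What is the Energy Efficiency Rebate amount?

$902

Energy Efficiency Rebate: 4% of the $86,200 excess over $180,200 is $3,448; credit = $4,350 − $3,448 = $902.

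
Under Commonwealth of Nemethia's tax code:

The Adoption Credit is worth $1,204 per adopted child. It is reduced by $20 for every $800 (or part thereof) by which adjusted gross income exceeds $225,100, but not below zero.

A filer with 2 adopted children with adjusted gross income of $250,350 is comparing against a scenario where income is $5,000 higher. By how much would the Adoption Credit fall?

At $250,350 — base = 2 × $1,204 = $2,408. income exceeds $225,100 by $25,250, which is 32 full-or-partial $800 increments; reduction = 32 × $20 = $640, leaving $1,768.
At $255,350 — base = 2 × $1,204 = $2,408. income exceeds $225,100 by $30,250, which is 38 full-or-partial $800 increments; reduction = 38 × $20 = $760, leaving $1,648.
Lost: $1,768 − $1,648 = $120.

$120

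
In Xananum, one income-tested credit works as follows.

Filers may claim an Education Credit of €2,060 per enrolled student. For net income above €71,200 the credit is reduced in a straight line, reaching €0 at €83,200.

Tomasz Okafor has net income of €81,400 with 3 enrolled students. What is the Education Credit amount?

Education Credit: base = 3 × €2,060 = €6,180. €81,400 is €10,200 into a €12,000 phase-out range, leaving 1,800/12,000 of the credit: €6,180 × 1,800/12,000 = €927.

€927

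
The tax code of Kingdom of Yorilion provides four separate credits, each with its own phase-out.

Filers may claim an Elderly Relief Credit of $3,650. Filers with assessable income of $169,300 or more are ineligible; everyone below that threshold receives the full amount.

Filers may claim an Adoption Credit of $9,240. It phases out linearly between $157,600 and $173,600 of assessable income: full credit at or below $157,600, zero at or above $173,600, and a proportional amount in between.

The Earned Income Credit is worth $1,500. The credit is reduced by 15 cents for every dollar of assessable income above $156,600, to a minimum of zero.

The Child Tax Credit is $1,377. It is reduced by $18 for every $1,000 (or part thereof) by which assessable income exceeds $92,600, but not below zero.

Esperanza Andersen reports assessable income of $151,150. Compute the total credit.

$14,705

Elderly Relief Credit: $151,150 is below the $169,300 cutoff, so the full $3,650 applies.
Adoption Credit: $151,150 is at or below the $157,600 threshold, so the full $9,240 applies.
Earned Income Credit: $151,150 is at or below the $156,600 threshold, so the full $1,500 applies.
Child Tax Credit: income exceeds $92,600 by $58,550, which is 59 full-or-partial $1,000 increments; reduction = 59 × $18 = $1,062, leaving $315.
Total: $3,650 + $9,240 + $1,500 + $315 = $14,705.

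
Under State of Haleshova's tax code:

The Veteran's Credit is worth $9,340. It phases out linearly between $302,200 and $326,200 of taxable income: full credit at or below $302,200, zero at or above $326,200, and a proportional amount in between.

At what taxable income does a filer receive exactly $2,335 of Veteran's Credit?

$2,335 is 2,335/9,340 of the full $9,340, so 7,005/9,340 of the $24,000 range has been used: income = $302,200 + $24,000 × 7,005/9,340 = $320,200.

$320,200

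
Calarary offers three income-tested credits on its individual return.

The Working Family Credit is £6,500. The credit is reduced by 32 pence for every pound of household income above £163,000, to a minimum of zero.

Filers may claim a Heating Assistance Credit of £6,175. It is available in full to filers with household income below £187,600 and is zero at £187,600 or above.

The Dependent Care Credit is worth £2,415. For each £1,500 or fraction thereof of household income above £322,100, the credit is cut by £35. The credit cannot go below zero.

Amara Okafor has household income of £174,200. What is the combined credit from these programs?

Working Family Credit: 32% of the £11,200 excess over £163,000 is £3,584; credit = £6,500 − £3,584 = £2,916.
Heating Assistance Credit: £174,200 is below the £187,600 cutoff, so the full £6,175 applies.
Dependent Care Credit: £174,200 is at or below the £322,100 threshold, so the full £2,415 applies.
Total: £2,916 + £6,175 + £2,415 = £11,506.

£11,506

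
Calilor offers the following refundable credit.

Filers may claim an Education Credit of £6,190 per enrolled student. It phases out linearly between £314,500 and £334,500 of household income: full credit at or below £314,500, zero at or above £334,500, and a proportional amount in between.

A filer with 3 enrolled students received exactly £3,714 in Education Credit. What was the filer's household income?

Full credit = 3 × £6,190 = £18,570.
£3,714 is 3,714/18,570 of the full £18,570, so 14,856/18,570 of the £20,000 range has been used: income = £314,500 + £20,000 × 14,856/18,570 = £330,500.

£330,500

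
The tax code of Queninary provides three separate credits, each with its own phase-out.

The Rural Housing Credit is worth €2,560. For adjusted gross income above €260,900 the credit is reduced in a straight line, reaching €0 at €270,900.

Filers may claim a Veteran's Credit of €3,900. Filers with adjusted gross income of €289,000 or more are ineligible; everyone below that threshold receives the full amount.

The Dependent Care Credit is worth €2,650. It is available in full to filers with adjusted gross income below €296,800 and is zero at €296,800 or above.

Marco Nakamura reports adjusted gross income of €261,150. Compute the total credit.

Rural Housing Credit: €261,150 is €250 into a €10,000 phase-out range, leaving 9,750/10,000 of the credit: €2,560 × 9,750/10,000 = €2,496.
Veteran's Credit: €261,150 is below the €289,000 cutoff, so the full €3,900 applies.
Dependent Care Credit: €261,150 is below the €296,800 cutoff, so the full €2,650 applies.
Total: €2,496 + €3,900 + €2,650 = €9,046.

€9,046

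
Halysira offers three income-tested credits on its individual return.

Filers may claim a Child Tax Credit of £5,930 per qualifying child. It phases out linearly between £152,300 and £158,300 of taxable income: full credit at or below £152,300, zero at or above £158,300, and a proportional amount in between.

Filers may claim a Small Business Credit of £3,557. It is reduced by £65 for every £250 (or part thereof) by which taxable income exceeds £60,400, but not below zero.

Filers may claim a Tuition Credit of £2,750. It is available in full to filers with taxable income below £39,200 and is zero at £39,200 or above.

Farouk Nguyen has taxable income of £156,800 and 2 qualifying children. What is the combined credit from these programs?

Child Tax Credit: base = 2 × £5,930 = £11,860. £156,800 is £4,500 into a £6,000 phase-out range, leaving 1,500/6,000 of the credit: £11,860 × 1,500/6,000 = £2,965.
Small Business Credit: income exceeds £60,400 by £96,400 → 386 increments × £65 = £25,090 ≥ base, so the credit is £0.
Tuition Credit: £156,800 meets or exceeds the £39,200 cutoff, so the credit is £0.
Total: £2,965 + £0 + £0 = £2,965.

£2,965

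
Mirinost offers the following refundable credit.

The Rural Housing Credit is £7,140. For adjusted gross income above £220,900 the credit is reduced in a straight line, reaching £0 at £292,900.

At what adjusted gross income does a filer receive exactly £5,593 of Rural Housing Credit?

£236,500

£5,593 is 5,593/7,140 of the full £7,140, so 1,547/7,140 of the £72,000 range has been used: income = £220,900 + £72,000 × 1,547/7,140 = £236,500.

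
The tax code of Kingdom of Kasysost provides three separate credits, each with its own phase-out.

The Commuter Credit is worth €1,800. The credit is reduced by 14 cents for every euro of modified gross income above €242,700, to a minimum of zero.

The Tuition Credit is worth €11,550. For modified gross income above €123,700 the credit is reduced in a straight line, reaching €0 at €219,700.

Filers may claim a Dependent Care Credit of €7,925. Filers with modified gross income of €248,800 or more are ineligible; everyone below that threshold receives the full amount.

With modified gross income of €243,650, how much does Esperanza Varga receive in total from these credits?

Commuter Credit: 14% of the €950 excess over €242,700 is €133; credit = €1,800 − €133 = €1,667.
Tuition Credit: €243,650 is at or above €219,700, so the credit is €0.
Dependent Care Credit: €243,650 is below the €248,800 cutoff, so the full €7,925 applies.
Total: €1,667 + €0 + €7,925 = €9,592.

€9,592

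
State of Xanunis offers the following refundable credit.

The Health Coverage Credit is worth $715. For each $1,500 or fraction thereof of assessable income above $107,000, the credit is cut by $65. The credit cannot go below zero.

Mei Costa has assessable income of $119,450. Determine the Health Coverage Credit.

$130

Health Coverage Credit: income exceeds $107,000 by $12,450, which is 9 full-or-partial $1,500 increments; reduction = 9 × $65 = $585, leaving $130.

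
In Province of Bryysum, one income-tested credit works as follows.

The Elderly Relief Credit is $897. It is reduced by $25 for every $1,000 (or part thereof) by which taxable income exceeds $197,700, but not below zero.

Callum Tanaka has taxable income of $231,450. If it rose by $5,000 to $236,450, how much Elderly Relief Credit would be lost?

$47

At $231,450 — income exceeds $197,700 by $33,750, which is 34 full-or-partial $1,000 increments; reduction = 34 × $25 = $850, leaving $47.
At $236,450 — income exceeds $197,700 by $38,750 → 39 increments × $25 = $975 ≥ base, so the credit is $0.
Lost: $47 − $0 = $47.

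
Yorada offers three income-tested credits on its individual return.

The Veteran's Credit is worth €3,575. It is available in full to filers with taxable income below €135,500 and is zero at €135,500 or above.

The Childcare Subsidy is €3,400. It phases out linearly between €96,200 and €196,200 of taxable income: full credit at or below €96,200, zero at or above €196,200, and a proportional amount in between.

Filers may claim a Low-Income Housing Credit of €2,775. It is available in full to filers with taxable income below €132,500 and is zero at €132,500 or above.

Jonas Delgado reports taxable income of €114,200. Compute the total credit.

€9,138

Veteran's Credit: €114,200 is below the €135,500 cutoff, so the full €3,575 applies.
Childcare Subsidy: €114,200 is €18,000 into a €100,000 phase-out range, leaving 82,000/100,000 of the credit: €3,400 × 82,000/100,000 = €2,788.
Low-Income Housing Credit: €114,200 is below the €132,500 cutoff, so the full €2,775 applies.
Total: €3,575 + €2,788 + €2,775 = €9,138.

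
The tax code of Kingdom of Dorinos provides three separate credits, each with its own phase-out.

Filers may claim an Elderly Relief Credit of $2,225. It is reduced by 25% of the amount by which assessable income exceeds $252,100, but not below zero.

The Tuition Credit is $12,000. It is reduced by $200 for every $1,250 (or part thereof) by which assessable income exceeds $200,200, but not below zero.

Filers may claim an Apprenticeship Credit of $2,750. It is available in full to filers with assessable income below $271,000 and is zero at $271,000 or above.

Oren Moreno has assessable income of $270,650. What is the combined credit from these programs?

Elderly Relief Credit: 25% of the $18,550 excess over $252,100 is $4,637.50 ≥ base, so the credit is $0.
Tuition Credit: income exceeds $200,200 by $70,450, which is 57 full-or-partial $1,250 increments; reduction = 57 × $200 = $11,400, leaving $600.
Apprenticeship Credit: $270,650 is below the $271,000 cutoff, so the full $2,750 applies.
Total: $0 + $600 + $2,750 = $3,350.

$3,350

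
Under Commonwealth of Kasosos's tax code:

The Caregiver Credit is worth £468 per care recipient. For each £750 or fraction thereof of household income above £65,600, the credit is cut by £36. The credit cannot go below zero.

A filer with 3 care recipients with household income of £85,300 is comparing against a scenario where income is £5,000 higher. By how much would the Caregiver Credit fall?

At £85,300 — base = 3 × £468 = £1,404. income exceeds £65,600 by £19,700, which is 27 full-or-partial £750 increments; reduction = 27 × £36 = £972, leaving £432.
At £90,300 — base = 3 × £468 = £1,404. income exceeds £65,600 by £24,700, which is 33 full-or-partial £750 increments; reduction = 33 × £36 = £1,188, leaving £216.
Lost: £432 − £216 = £216.

£216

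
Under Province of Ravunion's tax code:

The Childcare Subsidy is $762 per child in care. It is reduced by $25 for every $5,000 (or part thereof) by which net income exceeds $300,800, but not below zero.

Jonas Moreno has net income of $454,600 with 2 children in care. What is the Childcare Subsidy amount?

Childcare Subsidy: base = 2 × $762 = $1,524. income exceeds $300,800 by $153,800, which is 31 full-or-partial $5,000 increments; reduction = 31 × $25 = $775, leaving $749.

$749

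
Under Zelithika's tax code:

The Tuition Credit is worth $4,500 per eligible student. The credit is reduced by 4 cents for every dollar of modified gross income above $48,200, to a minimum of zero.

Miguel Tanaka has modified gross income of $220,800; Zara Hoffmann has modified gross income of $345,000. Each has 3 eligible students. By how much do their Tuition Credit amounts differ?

$4,968

Miguel ($220,800): Tuition Credit: base = 3 × $4,500 = $13,500. 4% of the $172,600 excess over $48,200 is $6,904; credit = $13,500 − $6,904 = $6,596.
Zara ($345,000): Tuition Credit: base = 3 × $4,500 = $13,500. 4% of the $296,800 excess over $48,200 is $11,872; credit = $13,500 − $11,872 = $1,628.
Difference: |$6,596 − $1,628| = $4,968.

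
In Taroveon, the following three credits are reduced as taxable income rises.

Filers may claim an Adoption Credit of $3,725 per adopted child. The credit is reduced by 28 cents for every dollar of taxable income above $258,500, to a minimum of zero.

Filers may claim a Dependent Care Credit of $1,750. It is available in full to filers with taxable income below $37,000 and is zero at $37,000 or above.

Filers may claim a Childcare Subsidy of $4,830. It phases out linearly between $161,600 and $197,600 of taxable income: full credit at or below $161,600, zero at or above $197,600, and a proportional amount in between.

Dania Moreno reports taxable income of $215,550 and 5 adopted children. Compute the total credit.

Adoption Credit: base = 5 × $3,725 = $18,625. $215,550 is at or below the $258,500 threshold, so the full $18,625 applies.
Dependent Care Credit: $215,550 meets or exceeds the $37,000 cutoff, so the credit is $0.
Childcare Subsidy: $215,550 is at or above $197,600, so the credit is $0.
Total: $18,625 + $0 + $0 = $18,625.

$18,625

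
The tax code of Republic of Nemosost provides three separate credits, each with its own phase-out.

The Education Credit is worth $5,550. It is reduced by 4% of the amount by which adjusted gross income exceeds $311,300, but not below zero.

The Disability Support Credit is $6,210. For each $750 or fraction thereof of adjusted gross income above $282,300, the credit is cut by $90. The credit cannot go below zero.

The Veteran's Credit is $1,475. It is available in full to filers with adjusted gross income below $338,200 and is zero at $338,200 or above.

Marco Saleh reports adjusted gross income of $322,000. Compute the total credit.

Education Credit: 4% of the $10,700 excess over $311,300 is $428; credit = $5,550 − $428 = $5,122.
Disability Support Credit: income exceeds $282,300 by $39,700, which is 53 full-or-partial $750 increments; reduction = 53 × $90 = $4,770, leaving $1,440.
Veteran's Credit: $322,000 is below the $338,200 cutoff, so the full $1,475 applies.
Total: $5,122 + $1,440 + $1,475 = $8,037.

$8,037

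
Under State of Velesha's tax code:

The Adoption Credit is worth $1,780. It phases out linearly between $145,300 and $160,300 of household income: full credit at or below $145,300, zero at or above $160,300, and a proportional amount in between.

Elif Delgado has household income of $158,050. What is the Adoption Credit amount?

$267

Adoption Credit: $158,050 is $12,750 into a $15,000 phase-out range, leaving 2,250/15,000 of the credit: $1,780 × 2,250/15,000 = $267.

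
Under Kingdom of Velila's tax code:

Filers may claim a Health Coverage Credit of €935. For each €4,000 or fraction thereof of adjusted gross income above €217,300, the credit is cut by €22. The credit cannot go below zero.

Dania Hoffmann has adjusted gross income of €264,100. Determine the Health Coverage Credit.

€671

Health Coverage Credit: income exceeds €217,300 by €46,800, which is 12 full-or-partial €4,000 increments; reduction = 12 × €22 = €264, leaving €671.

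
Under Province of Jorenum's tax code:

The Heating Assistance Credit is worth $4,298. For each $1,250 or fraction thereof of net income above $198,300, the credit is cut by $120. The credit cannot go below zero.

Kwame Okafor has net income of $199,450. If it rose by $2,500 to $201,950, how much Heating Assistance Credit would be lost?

$240

At $199,450 — income exceeds $198,300 by $1,150, which is 1 full-or-partial $1,250 increment; reduction = 1 × $120 = $120, leaving $4,178.
At $201,950 — income exceeds $198,300 by $3,650, which is 3 full-or-partial $1,250 increments; reduction = 3 × $120 = $360, leaving $3,938.
Lost: $4,178 − $3,938 = $240.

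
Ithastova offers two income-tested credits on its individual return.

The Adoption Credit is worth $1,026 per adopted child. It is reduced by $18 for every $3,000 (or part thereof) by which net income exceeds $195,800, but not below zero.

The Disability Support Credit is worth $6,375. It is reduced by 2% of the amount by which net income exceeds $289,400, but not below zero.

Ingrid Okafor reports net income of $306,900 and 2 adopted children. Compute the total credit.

Adoption Credit: base = 2 × $1,026 = $2,052. income exceeds $195,800 by $111,100, which is 38 full-or-partial $3,000 increments; reduction = 38 × $18 = $684, leaving $1,368.
Disability Support Credit: 2% of the $17,500 excess over $289,400 is $350; credit = $6,375 − $350 = $6,025.
Total: $1,368 + $6,025 = $7,393.

$7,393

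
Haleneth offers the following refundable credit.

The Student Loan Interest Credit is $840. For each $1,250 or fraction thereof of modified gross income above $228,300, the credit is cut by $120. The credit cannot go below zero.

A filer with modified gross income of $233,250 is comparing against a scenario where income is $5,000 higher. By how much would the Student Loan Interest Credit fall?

At $233,250 — income exceeds $228,300 by $4,950, which is 4 full-or-partial $1,250 increments; reduction = 4 × $120 = $480, leaving $360.
At $238,250 — income exceeds $228,300 by $9,950 → 8 increments × $120 = $960 ≥ base, so the credit is $0.
Lost: $360 − $0 = $360.

$360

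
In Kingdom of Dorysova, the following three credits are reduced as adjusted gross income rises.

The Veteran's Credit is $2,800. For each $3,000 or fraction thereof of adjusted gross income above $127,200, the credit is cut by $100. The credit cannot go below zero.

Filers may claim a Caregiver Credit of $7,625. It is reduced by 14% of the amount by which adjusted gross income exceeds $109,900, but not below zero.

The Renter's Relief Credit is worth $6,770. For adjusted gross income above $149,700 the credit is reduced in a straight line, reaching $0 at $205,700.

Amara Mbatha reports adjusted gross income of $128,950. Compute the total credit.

Veteran's Credit: income exceeds $127,200 by $1,750, which is 1 full-or-partial $3,000 increment; reduction = 1 × $100 = $100, leaving $2,700.
Caregiver Credit: 14% of the $19,050 excess over $109,900 is $2,667; credit = $7,625 − $2,667 = $4,958.
Renter's Relief Credit: $128,950 is at or below the $149,700 threshold, so the full $6,770 applies.
Total: $2,700 + $4,958 + $6,770 = $14,428.

$14,428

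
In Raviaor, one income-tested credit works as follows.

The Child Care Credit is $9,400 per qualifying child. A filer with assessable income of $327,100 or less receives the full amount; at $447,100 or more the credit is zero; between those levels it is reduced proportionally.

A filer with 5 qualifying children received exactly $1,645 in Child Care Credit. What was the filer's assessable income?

$442,900

Full credit = 5 × $9,400 = $47,000.
$1,645 is 1,645/47,000 of the full $47,000, so 45,355/47,000 of the $120,000 range has been used: income = $327,100 + $120,000 × 45,355/47,000 = $442,900.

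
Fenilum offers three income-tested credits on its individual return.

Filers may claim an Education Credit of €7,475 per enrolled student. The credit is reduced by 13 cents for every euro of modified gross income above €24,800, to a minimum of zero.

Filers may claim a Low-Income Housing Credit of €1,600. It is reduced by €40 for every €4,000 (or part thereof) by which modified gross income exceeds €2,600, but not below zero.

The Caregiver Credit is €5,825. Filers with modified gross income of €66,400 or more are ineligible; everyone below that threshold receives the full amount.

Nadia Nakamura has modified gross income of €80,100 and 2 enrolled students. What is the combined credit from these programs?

Education Credit: base = 2 × €7,475 = €14,950. 13% of the €55,300 excess over €24,800 is €7,189; credit = €14,950 − €7,189 = €7,761.
Low-Income Housing Credit: income exceeds €2,600 by €77,500, which is 20 full-or-partial €4,000 increments; reduction = 20 × €40 = €800, leaving €800.
Caregiver Credit: €80,100 meets or exceeds the €66,400 cutoff, so the credit is €0.
Total: €7,761 + €800 + €0 = €8,561.

€8,561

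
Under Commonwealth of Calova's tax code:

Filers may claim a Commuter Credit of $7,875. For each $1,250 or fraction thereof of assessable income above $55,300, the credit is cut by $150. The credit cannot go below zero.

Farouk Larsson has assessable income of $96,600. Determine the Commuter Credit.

$2,775

Commuter Credit: income exceeds $55,300 by $41,300, which is 34 full-or-partial $1,250 increments; reduction = 34 × $150 = $5,100, leaving $2,775.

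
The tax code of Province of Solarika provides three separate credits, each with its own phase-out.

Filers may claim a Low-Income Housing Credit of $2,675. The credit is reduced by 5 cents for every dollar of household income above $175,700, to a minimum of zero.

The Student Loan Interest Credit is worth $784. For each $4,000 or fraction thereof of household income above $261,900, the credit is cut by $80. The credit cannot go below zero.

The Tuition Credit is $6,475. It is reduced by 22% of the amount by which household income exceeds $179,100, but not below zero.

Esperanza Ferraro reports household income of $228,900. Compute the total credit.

$799

Low-Income Housing Credit: 5% of the $53,200 excess over $175,700 is $2,660; credit = $2,675 − $2,660 = $15.
Student Loan Interest Credit: $228,900 is at or below the $261,900 threshold, so the full $784 applies.
Tuition Credit: 22% of the $49,800 excess over $179,100 is $10,956 ≥ base, so the credit is $0.
Total: $15 + $784 + $0 = $799.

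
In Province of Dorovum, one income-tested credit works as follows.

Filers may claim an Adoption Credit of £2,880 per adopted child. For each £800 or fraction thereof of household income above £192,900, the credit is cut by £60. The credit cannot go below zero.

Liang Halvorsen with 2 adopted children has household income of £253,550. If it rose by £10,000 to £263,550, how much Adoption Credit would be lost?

£780

At £253,550 — base = 2 × £2,880 = £5,760. income exceeds £192,900 by £60,650, which is 76 full-or-partial £800 increments; reduction = 76 × £60 = £4,560, leaving £1,200.
At £263,550 — base = 2 × £2,880 = £5,760. income exceeds £192,900 by £70,650, which is 89 full-or-partial £800 increments; reduction = 89 × £60 = £5,340, leaving £420.
Lost: £1,200 − £420 = £780.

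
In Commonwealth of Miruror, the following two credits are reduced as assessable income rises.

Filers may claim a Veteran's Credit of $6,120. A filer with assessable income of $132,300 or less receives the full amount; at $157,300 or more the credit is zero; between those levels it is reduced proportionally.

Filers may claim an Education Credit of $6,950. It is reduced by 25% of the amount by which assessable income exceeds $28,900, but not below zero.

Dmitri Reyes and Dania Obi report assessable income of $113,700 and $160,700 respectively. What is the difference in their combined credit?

Dmitri ($113,700): Veteran's Credit: $113,700 is at or below the $132,300 threshold, so the full $6,120 applies. Education Credit: 25% of the $84,800 excess over $28,900 is $21,200 ≥ base, so the credit is $0. total $6,120 + $0 = $6,120
Dania ($160,700): Veteran's Credit: $160,700 is at or above $157,300, so the credit is $0. Education Credit: 25% of the $131,800 excess over $28,900 is $32,950 ≥ base, so the credit is $0. total $0 + $0 = $0
Difference: |$6,120 − $0| = $6,120.

$6,120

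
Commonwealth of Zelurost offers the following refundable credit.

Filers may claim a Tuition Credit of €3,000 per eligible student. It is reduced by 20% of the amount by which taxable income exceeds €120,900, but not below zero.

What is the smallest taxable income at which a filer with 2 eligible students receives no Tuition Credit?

Full credit = 2 × €3,000 = €6,000.
The credit falls by 20% of each euro above €120,900, so it reaches zero when the excess is €6,000 / 20% = €30,000: income = €120,900 + €30,000 = €150,900.

€150,900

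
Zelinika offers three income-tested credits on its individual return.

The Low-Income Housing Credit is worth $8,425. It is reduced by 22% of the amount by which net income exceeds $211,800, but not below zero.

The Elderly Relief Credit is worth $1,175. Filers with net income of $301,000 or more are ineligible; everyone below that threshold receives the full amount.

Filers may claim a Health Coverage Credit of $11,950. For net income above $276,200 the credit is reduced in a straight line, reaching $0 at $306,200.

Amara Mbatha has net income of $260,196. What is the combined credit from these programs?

Low-Income Housing Credit: 22% of the $48,396 excess over $211,800 is $10,647.12 ≥ base, so the credit is $0.
Elderly Relief Credit: $260,196 is below the $301,000 cutoff, so the full $1,175 applies.
Health Coverage Credit: $260,196 is at or below the $276,200 threshold, so the full $11,950 applies.
Total: $0 + $1,175 + $11,950 = $13,125.

$13,125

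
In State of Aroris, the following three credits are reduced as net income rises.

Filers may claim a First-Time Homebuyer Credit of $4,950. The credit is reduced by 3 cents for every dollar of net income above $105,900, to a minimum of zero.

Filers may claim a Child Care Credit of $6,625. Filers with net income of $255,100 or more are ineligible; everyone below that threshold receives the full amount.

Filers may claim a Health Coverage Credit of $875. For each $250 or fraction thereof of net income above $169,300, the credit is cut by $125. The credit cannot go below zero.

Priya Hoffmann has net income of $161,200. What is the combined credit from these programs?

$10,791

First-Time Homebuyer Credit: 3% of the $55,300 excess over $105,900 is $1,659; credit = $4,950 − $1,659 = $3,291.
Child Care Credit: $161,200 is below the $255,100 cutoff, so the full $6,625 applies.
Health Coverage Credit: $161,200 is at or below the $169,300 threshold, so the full $875 applies.
Total: $3,291 + $6,625 + $875 = $10,791.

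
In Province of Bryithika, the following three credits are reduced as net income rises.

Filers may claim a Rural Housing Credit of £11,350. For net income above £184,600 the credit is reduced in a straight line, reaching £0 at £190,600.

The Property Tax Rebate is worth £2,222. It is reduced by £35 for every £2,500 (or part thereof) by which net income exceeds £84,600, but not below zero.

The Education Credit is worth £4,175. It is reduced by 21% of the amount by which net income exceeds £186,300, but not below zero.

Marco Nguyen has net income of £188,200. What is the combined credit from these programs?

£9,068

Rural Housing Credit: £188,200 is £3,600 into a £6,000 phase-out range, leaving 2,400/6,000 of the credit: £11,350 × 2,400/6,000 = £4,540.
Property Tax Rebate: income exceeds £84,600 by £103,600, which is 42 full-or-partial £2,500 increments; reduction = 42 × £35 = £1,470, leaving £752.
Education Credit: 21% of the £1,900 excess over £186,300 is £399; credit = £4,175 − £399 = £3,776.
Total: £4,540 + £752 + £3,776 = £9,068.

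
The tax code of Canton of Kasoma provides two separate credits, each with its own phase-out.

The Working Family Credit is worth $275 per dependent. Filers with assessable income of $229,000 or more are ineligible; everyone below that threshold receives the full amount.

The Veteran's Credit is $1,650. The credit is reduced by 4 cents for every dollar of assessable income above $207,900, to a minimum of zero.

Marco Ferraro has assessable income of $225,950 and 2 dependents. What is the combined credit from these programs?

Working Family Credit: base = 2 × $275 = $550. $225,950 is below the $229,000 cutoff, so the full $550 applies.
Veteran's Credit: 4% of the $18,050 excess over $207,900 is $722; credit = $1,650 − $722 = $928.
Total: $550 + $928 = $1,478.

$1,478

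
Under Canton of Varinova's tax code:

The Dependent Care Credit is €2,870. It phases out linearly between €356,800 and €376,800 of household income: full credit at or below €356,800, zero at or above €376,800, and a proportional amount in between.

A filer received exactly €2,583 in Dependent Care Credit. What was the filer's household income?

€2,583 is 2,583/2,870 of the full €2,870, so 287/2,870 of the €20,000 range has been used: income = €356,800 + €20,000 × 287/2,870 = €358,800.

€358,800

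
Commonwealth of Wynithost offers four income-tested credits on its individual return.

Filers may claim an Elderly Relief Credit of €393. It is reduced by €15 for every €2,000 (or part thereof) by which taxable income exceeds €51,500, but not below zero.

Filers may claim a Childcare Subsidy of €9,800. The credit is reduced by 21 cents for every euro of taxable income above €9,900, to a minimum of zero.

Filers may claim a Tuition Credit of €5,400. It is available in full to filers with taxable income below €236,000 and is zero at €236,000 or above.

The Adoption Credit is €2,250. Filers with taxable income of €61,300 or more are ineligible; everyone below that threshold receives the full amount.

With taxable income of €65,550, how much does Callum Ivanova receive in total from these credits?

Elderly Relief Credit: income exceeds €51,500 by €14,050, which is 8 full-or-partial €2,000 increments; reduction = 8 × €15 = €120, leaving €273.
Childcare Subsidy: 21% of the €55,650 excess over €9,900 is €11,686.50 ≥ base, so the credit is €0.
Tuition Credit: €65,550 is below the €236,000 cutoff, so the full €5,400 applies.
Adoption Credit: €65,550 meets or exceeds the €61,300 cutoff, so the credit is €0.
Total: €273 + €0 + €5,400 + €0 = €5,673.

€5,673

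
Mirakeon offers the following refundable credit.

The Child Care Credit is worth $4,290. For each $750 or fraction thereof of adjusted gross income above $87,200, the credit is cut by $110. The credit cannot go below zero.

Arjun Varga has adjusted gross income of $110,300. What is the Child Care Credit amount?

Child Care Credit: income exceeds $87,200 by $23,100, which is 31 full-or-partial $750 increments; reduction = 31 × $110 = $3,410, leaving $880.

$880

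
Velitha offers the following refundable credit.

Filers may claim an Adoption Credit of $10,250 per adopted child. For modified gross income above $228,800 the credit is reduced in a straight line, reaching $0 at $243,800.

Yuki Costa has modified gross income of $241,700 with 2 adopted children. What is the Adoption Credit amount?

Adoption Credit: base = 2 × $10,250 = $20,500. $241,700 is $12,900 into a $15,000 phase-out range, leaving 2,100/15,000 of the credit: $20,500 × 2,100/15,000 = $2,870.

$2,870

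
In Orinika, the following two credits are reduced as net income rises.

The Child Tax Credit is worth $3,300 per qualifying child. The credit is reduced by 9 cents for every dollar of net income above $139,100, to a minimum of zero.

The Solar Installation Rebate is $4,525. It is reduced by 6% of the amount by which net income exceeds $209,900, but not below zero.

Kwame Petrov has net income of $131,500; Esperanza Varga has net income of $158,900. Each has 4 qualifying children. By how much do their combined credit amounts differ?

$1,782

Kwame ($131,500): Child Tax Credit: base = 4 × $3,300 = $13,200. $131,500 is at or below the $139,100 threshold, so the full $13,200 applies. Solar Installation Rebate: $131,500 is at or below the $209,900 threshold, so the full $4,525 applies. total $13,200 + $4,525 = $17,725
Esperanza ($158,900): Child Tax Credit: base = 4 × $3,300 = $13,200. 9% of the $19,800 excess over $139,100 is $1,782; credit = $13,200 − $1,782 = $11,418. Solar Installation Rebate: $158,900 is at or below the $209,900 threshold, so the full $4,525 applies. total $11,418 + $4,525 = $15,943
Difference: |$17,725 − $15,943| = $1,782.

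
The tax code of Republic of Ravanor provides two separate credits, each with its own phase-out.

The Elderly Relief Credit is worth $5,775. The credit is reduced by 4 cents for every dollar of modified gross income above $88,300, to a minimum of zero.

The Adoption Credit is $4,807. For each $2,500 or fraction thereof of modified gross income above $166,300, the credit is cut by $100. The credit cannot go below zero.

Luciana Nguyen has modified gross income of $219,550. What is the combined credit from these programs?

$3,132

Elderly Relief Credit: 4% of the $131,250 excess over $88,300 is $5,250; credit = $5,775 − $5,250 = $525.
Adoption Credit: income exceeds $166,300 by $53,250, which is 22 full-or-partial $2,500 increments; reduction = 22 × $100 = $2,200, leaving $2,607.
Total: $525 + $2,607 = $3,132.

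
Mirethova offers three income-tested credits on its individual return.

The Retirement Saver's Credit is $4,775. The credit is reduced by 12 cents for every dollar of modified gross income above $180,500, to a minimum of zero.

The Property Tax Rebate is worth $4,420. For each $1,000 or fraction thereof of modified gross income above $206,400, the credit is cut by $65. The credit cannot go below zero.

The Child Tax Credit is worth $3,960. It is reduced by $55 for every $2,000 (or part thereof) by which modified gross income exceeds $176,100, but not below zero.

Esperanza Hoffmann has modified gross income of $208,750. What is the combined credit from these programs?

Retirement Saver's Credit: 12% of the $28,250 excess over $180,500 is $3,390; credit = $4,775 − $3,390 = $1,385.
Property Tax Rebate: income exceeds $206,400 by $2,350, which is 3 full-or-partial $1,000 increments; reduction = 3 × $65 = $195, leaving $4,225.
Child Tax Credit: income exceeds $176,100 by $32,650, which is 17 full-or-partial $2,000 increments; reduction = 17 × $55 = $935, leaving $3,025.
Total: $1,385 + $4,225 + $3,025 = $8,635.

$8,635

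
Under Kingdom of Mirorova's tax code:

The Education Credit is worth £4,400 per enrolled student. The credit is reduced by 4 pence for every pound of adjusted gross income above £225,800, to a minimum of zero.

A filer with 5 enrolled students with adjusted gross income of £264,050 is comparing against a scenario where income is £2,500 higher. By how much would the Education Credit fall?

£100

At £264,050 — base = 5 × £4,400 = £22,000. 4% of the £38,250 excess over £225,800 is £1,530; credit = £22,000 − £1,530 = £20,470.
At £266,550 — base = 5 × £4,400 = £22,000. 4% of the £40,750 excess over £225,800 is £1,630; credit = £22,000 − £1,630 = £20,370.
Lost: £20,470 − £20,370 = £100.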